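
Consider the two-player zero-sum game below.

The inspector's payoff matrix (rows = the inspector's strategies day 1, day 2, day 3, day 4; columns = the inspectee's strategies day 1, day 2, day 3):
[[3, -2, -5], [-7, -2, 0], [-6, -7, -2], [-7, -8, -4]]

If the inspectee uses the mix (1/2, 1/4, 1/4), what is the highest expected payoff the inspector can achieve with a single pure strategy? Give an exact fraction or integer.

-1/4

day 1: (3)·(1/2) + (-2)·(1/4) + (-5)·(1/4) = -1/4.
day 2: (-7)·(1/2) + (-2)·(1/4) + (0)·(1/4) = -4.
day 3: (-6)·(1/2) + (-7)·(1/4) + (-2)·(1/4) = -21/4.
day 4: (-7)·(1/2) + (-8)·(1/4) + (-4)·(1/4) = -13/2.
The best pure response is day 1 with expected payoff -1/4.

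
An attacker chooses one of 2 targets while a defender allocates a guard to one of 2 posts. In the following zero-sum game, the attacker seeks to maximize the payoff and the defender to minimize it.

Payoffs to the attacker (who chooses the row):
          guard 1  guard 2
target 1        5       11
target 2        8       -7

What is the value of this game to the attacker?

41/7

Row minima are 5 and -7, so the attacker's maximin is 5; column maxima are 8 and 11, so the defender's minimax is 8. These differ, so the equilibrium is in mixed strategies.
Let the attacker play target 1 with probability p. The defender is indifferent when 5p + 8(1−p) = 11p − 7(1−p), giving p = 5/7.
Let the defender play guard 1 with probability q. The attacker is indifferent when 5q + 11(1−q) = 8q − 7(1−q), giving q = 6/7.
The value is 5·(6/7) + (11)·(1/7) = 41/7.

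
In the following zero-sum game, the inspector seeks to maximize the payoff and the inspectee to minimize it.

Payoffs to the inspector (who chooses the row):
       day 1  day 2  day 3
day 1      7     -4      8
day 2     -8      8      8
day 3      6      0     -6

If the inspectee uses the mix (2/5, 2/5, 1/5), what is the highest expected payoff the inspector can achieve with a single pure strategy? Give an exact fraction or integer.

14/5

day 1: (7)·(2/5) + (-4)·(2/5) + (8)·(1/5) = 14/5.
day 2: (-8)·(2/5) + (8)·(2/5) + (8)·(1/5) = 8/5.
day 3: (6)·(2/5) + (0)·(2/5) + (-6)·(1/5) = 6/5.
The best pure response is day 1 with expected payoff 14/5.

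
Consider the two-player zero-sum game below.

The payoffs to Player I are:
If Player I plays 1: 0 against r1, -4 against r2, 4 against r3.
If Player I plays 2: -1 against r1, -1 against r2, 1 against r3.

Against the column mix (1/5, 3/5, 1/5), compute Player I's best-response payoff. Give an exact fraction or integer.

1: (0)·(1/5) + (-4)·(3/5) + (4)·(1/5) = -8/5.
2: (-1)·(1/5) + (-1)·(3/5) + (1)·(1/5) = -3/5.
The best pure response is 2 with expected payoff -3/5.

-3/5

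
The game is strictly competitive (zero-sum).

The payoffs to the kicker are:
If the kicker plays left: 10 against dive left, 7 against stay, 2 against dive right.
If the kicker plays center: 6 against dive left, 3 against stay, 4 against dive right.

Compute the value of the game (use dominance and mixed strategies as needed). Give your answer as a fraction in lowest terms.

11/3

Column dive left is strictly dominated by stay for the goalkeeper (it gives the kicker more in every row).
The remaining 2×2 game on (left, center) × (stay, dive right) has no saddle point. Let the kicker play left with probability p; indifference gives 7p + 3(1−p) = 2p + 4(1−p), so p = 1/6.
Similarly the goalkeeper's optimal q on stay is 1/3, and the value is 7·(1/3) + (2)·(2/3) = 11/3.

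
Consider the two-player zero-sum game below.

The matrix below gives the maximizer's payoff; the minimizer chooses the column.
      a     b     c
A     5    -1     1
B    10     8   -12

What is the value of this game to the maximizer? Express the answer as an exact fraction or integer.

-2/11

Column a is strictly dominated by b for the minimizer (it gives the maximizer more in every row).
The remaining 2×2 game on (A, B) × (b, c) has no saddle point. Let the maximizer play A with probability p; indifference gives −p + 8(1−p) = p − 12(1−p), so p = 10/11.
Similarly the minimizer's optimal q on b is 13/22, and the value is -1·(13/22) + (1)·(9/22) = -2/11.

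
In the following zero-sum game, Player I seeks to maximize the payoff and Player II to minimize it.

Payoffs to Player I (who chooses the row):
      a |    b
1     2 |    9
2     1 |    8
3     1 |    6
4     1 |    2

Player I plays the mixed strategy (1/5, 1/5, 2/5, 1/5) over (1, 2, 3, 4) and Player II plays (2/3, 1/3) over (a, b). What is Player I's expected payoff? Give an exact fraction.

43/15

Against (2/3, 1/3), each row's expected payoff is 1: 13/3; 2: 10/3; 3: 8/3; 4: 4/3.
Taking the (1/5, 1/5, 2/5, 1/5)-weighted average: (1/5)·(13/3) + (1/5)·(10/3) + (2/5)·(8/3) + (1/5)·(4/3) = 43/15.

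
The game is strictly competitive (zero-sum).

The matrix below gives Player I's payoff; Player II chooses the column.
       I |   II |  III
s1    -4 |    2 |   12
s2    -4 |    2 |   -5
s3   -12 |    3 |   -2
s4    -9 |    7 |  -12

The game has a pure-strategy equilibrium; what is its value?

-4

Row minima: -4, -5, -12, -12 → Player I's maximin is -4.
Column maxima: -4, 7, 12 → Player II's minimax is -4.
They coincide at (s1, I), so the value is -4.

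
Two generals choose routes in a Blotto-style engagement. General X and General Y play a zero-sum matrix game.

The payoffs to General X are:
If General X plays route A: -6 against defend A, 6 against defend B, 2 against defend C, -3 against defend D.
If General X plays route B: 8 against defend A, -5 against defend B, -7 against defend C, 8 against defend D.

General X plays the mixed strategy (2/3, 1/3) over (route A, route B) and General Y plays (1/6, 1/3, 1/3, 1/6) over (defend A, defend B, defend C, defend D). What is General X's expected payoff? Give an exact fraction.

Against (1/6, 1/3, 1/3, 1/6), each row's expected payoff is route A: 7/6; route B: -4/3.
Taking the (2/3, 1/3)-weighted average: (2/3)·(7/6) + (1/3)·(-4/3) = 1/3.

1/3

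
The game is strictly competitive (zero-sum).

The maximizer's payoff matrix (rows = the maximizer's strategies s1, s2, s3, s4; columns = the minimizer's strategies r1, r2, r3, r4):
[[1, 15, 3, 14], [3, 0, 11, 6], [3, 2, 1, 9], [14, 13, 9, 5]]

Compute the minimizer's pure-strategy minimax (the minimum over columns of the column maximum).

The worst case (largest entry) in each column is r1: 14, r2: 15, r3: 11, r4: 14.
The best (smallest) of these is 11.

11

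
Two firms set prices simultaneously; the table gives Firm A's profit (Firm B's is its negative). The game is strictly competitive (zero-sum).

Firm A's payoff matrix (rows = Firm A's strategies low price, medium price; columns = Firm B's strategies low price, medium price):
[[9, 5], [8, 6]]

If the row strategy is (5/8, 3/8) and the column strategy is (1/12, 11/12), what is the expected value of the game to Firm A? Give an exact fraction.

271/48

Against (1/12, 11/12), each row's expected payoff is low price: 16/3; medium price: 37/6.
Taking the (5/8, 3/8)-weighted average: (5/8)·(16/3) + (3/8)·(37/6) = 271/48.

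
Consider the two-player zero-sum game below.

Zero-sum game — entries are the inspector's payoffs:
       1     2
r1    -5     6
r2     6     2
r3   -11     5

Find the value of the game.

Row r3 is strictly dominated by row r1, so the inspector never plays it.
The remaining 2×2 game on (r1, r2) × (1, 2) has no saddle point. Let the inspector play r1 with probability p; indifference gives −5p + 6(1−p) = 6p + 2(1−p), so p = 4/15.
Similarly the inspectee's optimal q on 1 is 4/15, and the value is -5·(4/15) + (6)·(11/15) = 46/15.

46/15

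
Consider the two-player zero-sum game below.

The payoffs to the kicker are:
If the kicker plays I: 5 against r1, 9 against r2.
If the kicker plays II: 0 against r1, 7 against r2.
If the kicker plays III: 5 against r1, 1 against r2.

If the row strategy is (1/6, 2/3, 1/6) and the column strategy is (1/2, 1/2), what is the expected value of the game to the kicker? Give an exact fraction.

4

Against (1/2, 1/2), each row's expected payoff is I: 7; II: 7/2; III: 3.
Taking the (1/6, 2/3, 1/6)-weighted average: (1/6)·(7) + (2/3)·(7/2) + (1/6)·(3) = 4.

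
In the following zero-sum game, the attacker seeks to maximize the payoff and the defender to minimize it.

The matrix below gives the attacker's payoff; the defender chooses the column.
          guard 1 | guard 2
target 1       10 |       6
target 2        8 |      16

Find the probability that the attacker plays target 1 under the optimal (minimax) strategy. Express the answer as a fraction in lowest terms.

Row minima are 6 and 8, so the attacker's maximin is 8; column maxima are 10 and 16, so the defender's minimax is 10. These differ, so the equilibrium is in mixed strategies.
Let the attacker play target 1 with probability p. The defender is indifferent when 10p + 8(1−p) = 6p + 16(1−p), giving p = 2/3.

2/3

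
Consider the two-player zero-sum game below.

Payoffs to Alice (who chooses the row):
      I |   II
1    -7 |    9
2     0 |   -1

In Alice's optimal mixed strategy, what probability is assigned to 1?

Row minima are -7 and -1, so Alice's maximin is -1; column maxima are 0 and 9, so Bob's minimax is 0. These differ, so the equilibrium is in mixed strategies.
Let Alice play 1 with probability p. Bob is indifferent when −7p = 9p − (1−p), giving p = 1/17.

1/17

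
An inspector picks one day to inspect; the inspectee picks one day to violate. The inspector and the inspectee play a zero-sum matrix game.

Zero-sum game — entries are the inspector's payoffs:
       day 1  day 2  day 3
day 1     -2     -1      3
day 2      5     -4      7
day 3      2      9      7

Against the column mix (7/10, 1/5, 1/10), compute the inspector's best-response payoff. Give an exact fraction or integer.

39/10

day 1: (-2)·(7/10) + (-1)·(1/5) + (3)·(1/10) = -13/10.
day 2: (5)·(7/10) + (-4)·(1/5) + (7)·(1/10) = 17/5.
day 3: (2)·(7/10) + (9)·(1/5) + (7)·(1/10) = 39/10.
The best pure response is day 3 with expected payoff 39/10.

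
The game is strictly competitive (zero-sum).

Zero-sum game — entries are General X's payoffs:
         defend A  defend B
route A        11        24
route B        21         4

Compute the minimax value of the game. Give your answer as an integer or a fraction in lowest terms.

Row minima are 11 and 4, so General X's maximin is 11; column maxima are 21 and 24, so General Y's minimax is 21. These differ, so the equilibrium is in mixed strategies.
Let General X play route A with probability p. General Y is indifferent when 11p + 21(1−p) = 24p + 4(1−p), giving p = 17/30.
Let General Y play defend A with probability q. General X is indifferent when 11q + 24(1−q) = 21q + 4(1−q), giving q = 2/3.
The value is 11·(2/3) + (24)·(1/3) = 46/3.

46/3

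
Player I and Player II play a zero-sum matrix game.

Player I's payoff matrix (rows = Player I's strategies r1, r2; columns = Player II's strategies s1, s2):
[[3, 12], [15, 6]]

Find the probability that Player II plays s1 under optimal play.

Row minima are 3 and 6, so Player I's maximin is 6; column maxima are 15 and 12, so Player II's minimax is 12. These differ, so the equilibrium is in mixed strategies.
Let Player II play s1 with probability q. Player I is indifferent when 3q + 12(1−q) = 15q + 6(1−q), giving q = 1/3.

1/3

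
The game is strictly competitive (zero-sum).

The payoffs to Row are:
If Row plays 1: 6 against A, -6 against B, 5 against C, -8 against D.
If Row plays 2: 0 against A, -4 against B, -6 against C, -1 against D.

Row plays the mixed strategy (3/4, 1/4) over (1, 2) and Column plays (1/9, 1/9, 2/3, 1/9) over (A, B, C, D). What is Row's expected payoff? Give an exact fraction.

Against (1/9, 1/9, 2/3, 1/9), each row's expected payoff is 1: 22/9; 2: -41/9.
Taking the (3/4, 1/4)-weighted average: (3/4)·(22/9) + (1/4)·(-41/9) = 25/36.

25/36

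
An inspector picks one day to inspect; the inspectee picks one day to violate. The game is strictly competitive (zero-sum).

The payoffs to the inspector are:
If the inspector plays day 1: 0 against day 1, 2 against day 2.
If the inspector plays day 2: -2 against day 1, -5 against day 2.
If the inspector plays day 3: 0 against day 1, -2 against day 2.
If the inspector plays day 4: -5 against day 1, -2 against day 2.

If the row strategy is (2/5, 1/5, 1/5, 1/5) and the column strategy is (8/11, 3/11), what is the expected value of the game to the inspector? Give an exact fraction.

-71/55

Against (8/11, 3/11), each row's expected payoff is day 1: 6/11; day 2: -31/11; day 3: -6/11; day 4: -46/11.
Taking the (2/5, 1/5, 1/5, 1/5)-weighted average: (2/5)·(6/11) + (1/5)·(-31/11) + (1/5)·(-6/11) + (1/5)·(-46/11) = -71/55.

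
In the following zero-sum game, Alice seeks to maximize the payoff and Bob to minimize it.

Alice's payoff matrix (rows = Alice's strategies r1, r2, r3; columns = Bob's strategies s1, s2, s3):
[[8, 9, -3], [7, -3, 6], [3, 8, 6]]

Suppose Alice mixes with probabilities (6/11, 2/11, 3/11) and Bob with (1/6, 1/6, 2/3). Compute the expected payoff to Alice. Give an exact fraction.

Against (1/6, 1/6, 2/3), each row's expected payoff is r1: 5/6; r2: 14/3; r3: 35/6.
Taking the (6/11, 2/11, 3/11)-weighted average: (6/11)·(5/6) + (2/11)·(14/3) + (3/11)·(35/6) = 191/66.

191/66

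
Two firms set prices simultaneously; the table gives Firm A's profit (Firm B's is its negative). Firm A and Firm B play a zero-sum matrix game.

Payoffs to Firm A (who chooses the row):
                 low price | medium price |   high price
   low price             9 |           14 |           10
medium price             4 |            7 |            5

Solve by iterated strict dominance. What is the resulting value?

Column medium price is strictly dominated by low price for Firm B (9<14, 4<7); eliminate medium price.
Row medium price is strictly dominated by row low price (9>4, 10>5); eliminate medium price.
Column high price is strictly dominated by low price for Firm B (9<10); eliminate high price.
Only (low price, low price) remains, with payoff 9.

9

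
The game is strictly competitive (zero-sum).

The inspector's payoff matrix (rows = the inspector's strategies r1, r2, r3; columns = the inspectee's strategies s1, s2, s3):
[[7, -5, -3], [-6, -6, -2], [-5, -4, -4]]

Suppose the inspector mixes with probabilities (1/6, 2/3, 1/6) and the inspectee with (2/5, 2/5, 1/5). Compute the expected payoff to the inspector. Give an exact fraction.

Against (2/5, 2/5, 1/5), each row's expected payoff is r1: 1/5; r2: -26/5; r3: -22/5.
Taking the (1/6, 2/3, 1/6)-weighted average: (1/6)·(1/5) + (2/3)·(-26/5) + (1/6)·(-22/5) = -25/6.

-25/6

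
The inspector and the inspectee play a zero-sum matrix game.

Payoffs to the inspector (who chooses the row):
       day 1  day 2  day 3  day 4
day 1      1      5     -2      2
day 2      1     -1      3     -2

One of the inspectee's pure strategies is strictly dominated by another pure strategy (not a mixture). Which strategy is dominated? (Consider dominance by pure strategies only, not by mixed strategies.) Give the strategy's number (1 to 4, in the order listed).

The inspectee prefers columns that give the inspector less. Compare day 2 with day 4: 2 < 5, -2 < -1.
So day 4 strictly dominates day 2 for the inspectee; day 2 is strictly dominated.

2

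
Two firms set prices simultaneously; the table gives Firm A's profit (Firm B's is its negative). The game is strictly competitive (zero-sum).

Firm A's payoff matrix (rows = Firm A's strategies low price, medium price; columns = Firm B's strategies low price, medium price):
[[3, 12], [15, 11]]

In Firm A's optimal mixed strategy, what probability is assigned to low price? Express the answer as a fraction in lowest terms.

4/13

Row minima are 3 and 11, so Firm A's maximin is 11; column maxima are 15 and 12, so Firm B's minimax is 12. These differ, so the equilibrium is in mixed strategies.
Let Firm A play low price with probability p. Firm B is indifferent when 3p + 15(1−p) = 12p + 11(1−p), giving p = 4/13.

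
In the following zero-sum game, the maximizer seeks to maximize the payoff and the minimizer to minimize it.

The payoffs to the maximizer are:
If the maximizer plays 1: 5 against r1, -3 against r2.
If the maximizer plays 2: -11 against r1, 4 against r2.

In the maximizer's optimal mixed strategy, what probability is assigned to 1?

15/23

Row minima are -3 and -11, so the maximizer's maximin is -3; column maxima are 5 and 4, so the minimizer's minimax is 4. These differ, so the equilibrium is in mixed strategies.
Let the maximizer play 1 with probability p. The minimizer is indifferent when 5p − 11(1−p) = −3p + 4(1−p), giving p = 15/23.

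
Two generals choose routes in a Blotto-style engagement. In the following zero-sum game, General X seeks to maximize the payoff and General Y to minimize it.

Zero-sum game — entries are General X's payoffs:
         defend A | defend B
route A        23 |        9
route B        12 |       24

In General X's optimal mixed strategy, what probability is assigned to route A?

Row minima are 9 and 12, so General X's maximin is 12; column maxima are 23 and 24, so General Y's minimax is 23. These differ, so the equilibrium is in mixed strategies.
Let General X play route A with probability p. General Y is indifferent when 23p + 12(1−p) = 9p + 24(1−p), giving p = 6/13.

6/13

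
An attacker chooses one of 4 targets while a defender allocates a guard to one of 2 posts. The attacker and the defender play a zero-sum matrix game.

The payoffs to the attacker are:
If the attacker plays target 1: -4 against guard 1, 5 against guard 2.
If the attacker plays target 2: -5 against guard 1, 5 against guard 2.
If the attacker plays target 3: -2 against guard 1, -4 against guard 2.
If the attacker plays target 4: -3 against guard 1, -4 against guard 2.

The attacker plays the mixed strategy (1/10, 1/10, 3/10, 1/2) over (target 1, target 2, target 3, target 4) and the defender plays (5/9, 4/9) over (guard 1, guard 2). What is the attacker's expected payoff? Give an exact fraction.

-119/45

Against (5/9, 4/9), each row's expected payoff is target 1: 0; target 2: -5/9; target 3: -26/9; target 4: -31/9.
Taking the (1/10, 1/10, 3/10, 1/2)-weighted average: (1/10)·(0) + (1/10)·(-5/9) + (3/10)·(-26/9) + (1/2)·(-31/9) = -119/45.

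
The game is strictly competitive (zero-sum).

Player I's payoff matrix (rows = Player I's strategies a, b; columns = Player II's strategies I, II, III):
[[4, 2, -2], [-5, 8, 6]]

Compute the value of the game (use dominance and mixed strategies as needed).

Column II is strictly dominated by III for Player II (it gives Player I more in every row).
The remaining 2×2 game on (a, b) × (I, III) has no saddle point. Let Player I play a with probability p; indifference gives 4p − 5(1−p) = −2p + 6(1−p), so p = 11/17.
Similarly Player II's optimal q on I is 8/17, and the value is 4·(8/17) + (-2)·(9/17) = 14/17.

14/17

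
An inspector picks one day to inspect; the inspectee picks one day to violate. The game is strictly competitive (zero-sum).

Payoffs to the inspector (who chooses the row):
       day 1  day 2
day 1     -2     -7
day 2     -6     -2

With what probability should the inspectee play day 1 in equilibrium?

5/9

Row minima are -7 and -6, so the inspector's maximin is -6; column maxima are -2 and -2, so the inspectee's minimax is -2. These differ, so the equilibrium is in mixed strategies.
Let the inspectee play day 1 with probability q. The inspector is indifferent when −2q − 7(1−q) = −6q − 2(1−q), giving q = 5/9.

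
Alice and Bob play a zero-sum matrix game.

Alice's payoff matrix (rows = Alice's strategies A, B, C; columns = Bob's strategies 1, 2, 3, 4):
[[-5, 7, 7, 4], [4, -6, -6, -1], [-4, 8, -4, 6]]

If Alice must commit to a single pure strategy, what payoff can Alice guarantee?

The worst-case payoff for each row is A: -5, B: -6, C: -4.
The best of these is -4.

-4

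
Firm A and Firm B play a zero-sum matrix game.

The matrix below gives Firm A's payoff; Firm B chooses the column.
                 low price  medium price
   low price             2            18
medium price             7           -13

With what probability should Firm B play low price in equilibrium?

Row minima are 2 and -13, so Firm A's maximin is 2; column maxima are 7 and 18, so Firm B's minimax is 7. These differ, so the equilibrium is in mixed strategies.
Let Firm B play low price with probability q. Firm A is indifferent when 2q + 18(1−q) = 7q − 13(1−q), giving q = 31/36.

31/36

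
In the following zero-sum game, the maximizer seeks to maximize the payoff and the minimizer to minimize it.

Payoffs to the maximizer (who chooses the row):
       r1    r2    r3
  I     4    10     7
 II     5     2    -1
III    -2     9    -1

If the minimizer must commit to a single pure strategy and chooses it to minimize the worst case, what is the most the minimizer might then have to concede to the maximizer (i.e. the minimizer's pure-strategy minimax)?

The worst case (largest entry) in each column is r1: 5, r2: 10, r3: 7.
The best (smallest) of these is 5.

5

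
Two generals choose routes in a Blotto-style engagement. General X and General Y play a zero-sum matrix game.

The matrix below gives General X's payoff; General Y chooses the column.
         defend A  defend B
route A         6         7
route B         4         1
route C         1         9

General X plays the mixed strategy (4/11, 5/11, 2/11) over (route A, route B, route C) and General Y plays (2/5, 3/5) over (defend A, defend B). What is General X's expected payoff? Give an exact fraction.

Against (2/5, 3/5), each row's expected payoff is route A: 33/5; route B: 11/5; route C: 29/5.
Taking the (4/11, 5/11, 2/11)-weighted average: (4/11)·(33/5) + (5/11)·(11/5) + (2/11)·(29/5) = 49/11.

49/11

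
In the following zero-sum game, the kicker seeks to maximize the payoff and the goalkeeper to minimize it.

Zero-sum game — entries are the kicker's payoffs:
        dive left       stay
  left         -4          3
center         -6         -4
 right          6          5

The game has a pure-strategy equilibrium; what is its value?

5

Row minima: -4, -6, 5 → the kicker's maximin is 5.
Column maxima: 6, 5 → the goalkeeper's minimax is 5.
They coincide at (right, stay), so the value is 5.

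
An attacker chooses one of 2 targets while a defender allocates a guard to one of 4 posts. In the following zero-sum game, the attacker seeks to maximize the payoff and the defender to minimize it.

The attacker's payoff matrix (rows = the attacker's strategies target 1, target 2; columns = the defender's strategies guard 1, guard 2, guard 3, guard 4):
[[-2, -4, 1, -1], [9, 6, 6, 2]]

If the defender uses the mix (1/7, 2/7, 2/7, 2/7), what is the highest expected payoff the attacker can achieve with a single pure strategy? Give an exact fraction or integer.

37/7

target 1: (-2)·(1/7) + (-4)·(2/7) + (1)·(2/7) + (-1)·(2/7) = -10/7.
target 2: (9)·(1/7) + (6)·(2/7) + (6)·(2/7) + (2)·(2/7) = 37/7.
The best pure response is target 2 with expected payoff 37/7.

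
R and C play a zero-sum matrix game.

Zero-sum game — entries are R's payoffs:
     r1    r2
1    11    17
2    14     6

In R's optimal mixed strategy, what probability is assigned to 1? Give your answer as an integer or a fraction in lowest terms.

4/7

Row minima are 11 and 6, so R's maximin is 11; column maxima are 14 and 17, so C's minimax is 14. These differ, so the equilibrium is in mixed strategies.
Let R play 1 with probability p. C is indifferent when 11p + 14(1−p) = 17p + 6(1−p), giving p = 4/7.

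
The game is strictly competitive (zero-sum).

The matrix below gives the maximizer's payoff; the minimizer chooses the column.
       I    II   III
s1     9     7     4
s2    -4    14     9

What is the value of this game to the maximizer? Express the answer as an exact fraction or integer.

97/18

Column II is strictly dominated by III for the minimizer (it gives the maximizer more in every row).
The remaining 2×2 game on (s1, s2) × (I, III) has no saddle point. Let the maximizer play s1 with probability p; indifference gives 9p − 4(1−p) = 4p + 9(1−p), so p = 13/18.
Similarly the minimizer's optimal q on I is 5/18, and the value is 9·(5/18) + (4)·(13/18) = 97/18.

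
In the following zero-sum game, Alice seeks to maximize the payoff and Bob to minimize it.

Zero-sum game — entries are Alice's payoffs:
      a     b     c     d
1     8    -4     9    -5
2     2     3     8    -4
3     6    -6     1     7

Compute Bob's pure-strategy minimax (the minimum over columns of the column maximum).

3

The worst case (largest entry) in each column is a: 8, b: 3, c: 9, d: 7.
The best (smallest) of these is 3.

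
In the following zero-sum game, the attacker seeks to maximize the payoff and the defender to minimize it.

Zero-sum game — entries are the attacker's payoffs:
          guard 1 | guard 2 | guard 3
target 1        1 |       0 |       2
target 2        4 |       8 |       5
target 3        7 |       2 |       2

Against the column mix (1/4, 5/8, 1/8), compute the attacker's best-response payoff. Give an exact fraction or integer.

53/8

target 1: (1)·(1/4) + (0)·(5/8) + (2)·(1/8) = 1/2.
target 2: (4)·(1/4) + (8)·(5/8) + (5)·(1/8) = 53/8.
target 3: (7)·(1/4) + (2)·(5/8) + (2)·(1/8) = 13/4.
The best pure response is target 2 with expected payoff 53/8.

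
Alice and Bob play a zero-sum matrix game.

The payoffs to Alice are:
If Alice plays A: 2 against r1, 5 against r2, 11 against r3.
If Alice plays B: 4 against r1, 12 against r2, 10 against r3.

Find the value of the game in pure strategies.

Row minima: 2, 4 → Alice's maximin is 4.
Column maxima: 4, 12, 11 → Bob's minimax is 4.
They coincide at (B, r1), so the value is 4.

4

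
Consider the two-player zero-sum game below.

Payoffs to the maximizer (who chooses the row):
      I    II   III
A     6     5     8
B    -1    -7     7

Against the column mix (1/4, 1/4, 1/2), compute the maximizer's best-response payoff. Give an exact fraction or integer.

A: (6)·(1/4) + (5)·(1/4) + (8)·(1/2) = 27/4.
B: (-1)·(1/4) + (-7)·(1/4) + (7)·(1/2) = 3/2.
The best pure response is A with expected payoff 27/4.

27/4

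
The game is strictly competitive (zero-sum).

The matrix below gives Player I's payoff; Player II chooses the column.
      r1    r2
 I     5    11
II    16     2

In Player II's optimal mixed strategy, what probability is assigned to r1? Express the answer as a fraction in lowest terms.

9/20

Row minima are 5 and 2, so Player I's maximin is 5; column maxima are 16 and 11, so Player II's minimax is 11. These differ, so the equilibrium is in mixed strategies.
Let Player II play r1 with probability q. Player I is indifferent when 5q + 11(1−q) = 16q + 2(1−q), giving q = 9/20.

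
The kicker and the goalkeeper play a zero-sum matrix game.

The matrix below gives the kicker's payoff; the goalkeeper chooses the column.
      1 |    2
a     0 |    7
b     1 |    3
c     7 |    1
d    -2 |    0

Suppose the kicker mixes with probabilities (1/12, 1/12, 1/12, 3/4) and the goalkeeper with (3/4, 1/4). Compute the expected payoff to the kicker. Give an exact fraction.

-19/48

Against (3/4, 1/4), each row's expected payoff is a: 7/4; b: 3/2; c: 11/2; d: -3/2.
Taking the (1/12, 1/12, 1/12, 3/4)-weighted average: (1/12)·(7/4) + (1/12)·(3/2) + (1/12)·(11/2) + (3/4)·(-3/2) = -19/48.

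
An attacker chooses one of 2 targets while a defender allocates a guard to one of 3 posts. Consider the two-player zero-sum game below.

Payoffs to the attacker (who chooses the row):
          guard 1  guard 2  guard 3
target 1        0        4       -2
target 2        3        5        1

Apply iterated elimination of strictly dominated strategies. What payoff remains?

Column guard 2 is strictly dominated by guard 1 for the defender (0<4, 3<5); eliminate guard 2.
Column guard 1 is strictly dominated by guard 3 for the defender (-2<0, 1<3); eliminate guard 1.
Row target 1 is strictly dominated by row target 2 (1>-2); eliminate target 1.
Only (target 2, guard 3) remains, with payoff 1.

1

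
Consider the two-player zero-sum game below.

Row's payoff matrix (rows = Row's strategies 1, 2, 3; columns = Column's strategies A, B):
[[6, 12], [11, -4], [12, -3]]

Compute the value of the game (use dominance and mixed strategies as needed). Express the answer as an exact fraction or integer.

54/7

Row 2 is strictly dominated by row 3, so Row never plays it.
The remaining 2×2 game on (1, 3) × (A, B) has no saddle point. Let Row play 1 with probability p; indifference gives 6p + 12(1−p) = 12p − 3(1−p), so p = 5/7.
Similarly Column's optimal q on A is 5/7, and the value is 6·(5/7) + (12)·(2/7) = 54/7.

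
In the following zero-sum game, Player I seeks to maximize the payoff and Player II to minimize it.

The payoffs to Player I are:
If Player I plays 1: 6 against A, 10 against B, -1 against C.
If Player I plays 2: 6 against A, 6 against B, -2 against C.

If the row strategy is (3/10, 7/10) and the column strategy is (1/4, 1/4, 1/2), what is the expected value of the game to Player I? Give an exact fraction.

Against (1/4, 1/4, 1/2), each row's expected payoff is 1: 7/2; 2: 2.
Taking the (3/10, 7/10)-weighted average: (3/10)·(7/2) + (7/10)·(2) = 49/20.

49/20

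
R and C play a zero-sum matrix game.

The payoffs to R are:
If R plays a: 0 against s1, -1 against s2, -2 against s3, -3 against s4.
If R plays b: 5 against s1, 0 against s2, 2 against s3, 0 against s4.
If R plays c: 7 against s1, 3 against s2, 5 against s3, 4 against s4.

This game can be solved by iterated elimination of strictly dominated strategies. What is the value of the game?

Row a is strictly dominated by row b (5>0, 0>-1, 2>-2, 0>-3); eliminate a.
Row b is strictly dominated by row c (7>5, 3>0, 5>2, 4>0); eliminate b.
Column s1 is strictly dominated by s2 for C (3<7); eliminate s1.
Column s3 is strictly dominated by s2 for C (3<5); eliminate s3.
Column s4 is strictly dominated by s2 for C (3<4); eliminate s4.
Only (c, s2) remains, with payoff 3.

3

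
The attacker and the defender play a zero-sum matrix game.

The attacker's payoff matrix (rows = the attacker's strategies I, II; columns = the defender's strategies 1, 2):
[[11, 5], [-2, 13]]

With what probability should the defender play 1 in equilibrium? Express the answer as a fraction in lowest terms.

Row minima are 5 and -2, so the attacker's maximin is 5; column maxima are 11 and 13, so the defender's minimax is 11. These differ, so the equilibrium is in mixed strategies.
Let the defender play 1 with probability q. The attacker is indifferent when 11q + 5(1−q) = −2q + 13(1−q), giving q = 8/21.

8/21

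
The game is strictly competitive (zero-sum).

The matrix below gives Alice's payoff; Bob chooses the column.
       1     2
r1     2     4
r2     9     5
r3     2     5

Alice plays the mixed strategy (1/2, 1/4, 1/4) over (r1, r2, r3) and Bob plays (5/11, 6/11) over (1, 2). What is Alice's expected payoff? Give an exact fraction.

Against (5/11, 6/11), each row's expected payoff is r1: 34/11; r2: 75/11; r3: 40/11.
Taking the (1/2, 1/4, 1/4)-weighted average: (1/2)·(34/11) + (1/4)·(75/11) + (1/4)·(40/11) = 183/44.

183/44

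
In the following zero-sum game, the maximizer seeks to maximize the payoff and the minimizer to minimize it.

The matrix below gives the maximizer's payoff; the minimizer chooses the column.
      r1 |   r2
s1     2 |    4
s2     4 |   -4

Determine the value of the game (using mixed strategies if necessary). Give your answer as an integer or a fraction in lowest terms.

12/5

Row minima are 2 and -4, so the maximizer's maximin is 2; column maxima are 4 and 4, so the minimizer's minimax is 4. These differ, so the equilibrium is in mixed strategies.
Let the maximizer play s1 with probability p. The minimizer is indifferent when 2p + 4(1−p) = 4p − 4(1−p), giving p = 4/5.
Let the minimizer play r1 with probability q. The maximizer is indifferent when 2q + 4(1−q) = 4q − 4(1−q), giving q = 4/5.
The value is 2·(4/5) + (4)·(1/5) = 12/5.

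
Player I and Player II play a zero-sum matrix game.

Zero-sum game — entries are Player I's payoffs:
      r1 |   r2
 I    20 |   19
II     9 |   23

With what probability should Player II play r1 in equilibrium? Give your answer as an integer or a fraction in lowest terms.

Row minima are 19 and 9, so Player I's maximin is 19; column maxima are 20 and 23, so Player II's minimax is 20. These differ, so the equilibrium is in mixed strategies.
Let Player II play r1 with probability q. Player I is indifferent when 20q + 19(1−q) = 9q + 23(1−q), giving q = 4/15.

4/15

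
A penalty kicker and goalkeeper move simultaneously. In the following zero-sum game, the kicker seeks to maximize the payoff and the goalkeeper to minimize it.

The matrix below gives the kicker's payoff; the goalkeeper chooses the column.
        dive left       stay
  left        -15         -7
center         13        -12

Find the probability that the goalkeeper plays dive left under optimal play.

5/33

Row minima are -15 and -12, so the kicker's maximin is -12; column maxima are 13 and -7, so the goalkeeper's minimax is -7. These differ, so the equilibrium is in mixed strategies.
Let the goalkeeper play dive left with probability q. The kicker is indifferent when −15q − 7(1−q) = 13q − 12(1−q), giving q = 5/33.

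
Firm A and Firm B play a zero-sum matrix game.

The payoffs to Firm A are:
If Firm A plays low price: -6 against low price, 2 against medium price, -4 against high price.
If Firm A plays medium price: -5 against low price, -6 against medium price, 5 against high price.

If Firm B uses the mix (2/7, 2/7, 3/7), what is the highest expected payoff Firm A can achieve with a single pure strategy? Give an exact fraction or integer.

low price: (-6)·(2/7) + (2)·(2/7) + (-4)·(3/7) = -20/7.
medium price: (-5)·(2/7) + (-6)·(2/7) + (5)·(3/7) = -1.
The best pure response is medium price with expected payoff -1.

-1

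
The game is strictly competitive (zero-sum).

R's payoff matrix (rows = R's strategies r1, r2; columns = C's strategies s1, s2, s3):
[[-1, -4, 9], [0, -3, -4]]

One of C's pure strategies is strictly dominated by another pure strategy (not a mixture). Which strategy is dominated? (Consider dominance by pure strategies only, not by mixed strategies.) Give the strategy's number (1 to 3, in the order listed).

C prefers columns that give R less. Compare s1 with s2: -4 < -1, -3 < 0.
So s2 strictly dominates s1 for C; s1 is strictly dominated.

1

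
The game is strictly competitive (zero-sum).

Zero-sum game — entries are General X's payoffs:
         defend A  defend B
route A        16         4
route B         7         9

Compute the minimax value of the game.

Row minima are 4 and 7, so General X's maximin is 7; column maxima are 16 and 9, so General Y's minimax is 9. These differ, so the equilibrium is in mixed strategies.
Let General X play route A with probability p. General Y is indifferent when 16p + 7(1−p) = 4p + 9(1−p), giving p = 1/7.
Let General Y play defend A with probability q. General X is indifferent when 16q + 4(1−q) = 7q + 9(1−q), giving q = 5/14.
The value is 16·(5/14) + (4)·(9/14) = 58/7.

58/7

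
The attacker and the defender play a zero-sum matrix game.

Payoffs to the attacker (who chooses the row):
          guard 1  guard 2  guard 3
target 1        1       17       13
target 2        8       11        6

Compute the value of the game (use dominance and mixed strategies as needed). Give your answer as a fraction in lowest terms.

7

Column guard 2 is strictly dominated by guard 3 for the defender (it gives the attacker more in every row).
The remaining 2×2 game on (target 1, target 2) × (guard 1, guard 3) has no saddle point. Let the attacker play target 1 with probability p; indifference gives p + 8(1−p) = 13p + 6(1−p), so p = 1/7.
Similarly the defender's optimal q on guard 1 is 1/2, and the value is 1·(1/2) + (13)·(1/2) = 7.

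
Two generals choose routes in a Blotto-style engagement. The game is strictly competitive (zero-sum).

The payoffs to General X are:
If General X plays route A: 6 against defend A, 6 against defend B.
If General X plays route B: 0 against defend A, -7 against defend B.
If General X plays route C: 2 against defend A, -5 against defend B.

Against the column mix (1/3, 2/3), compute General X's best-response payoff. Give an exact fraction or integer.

6

route A: (6)·(1/3) + (6)·(2/3) = 6.
route B: (0)·(1/3) + (-7)·(2/3) = -14/3.
route C: (2)·(1/3) + (-5)·(2/3) = -8/3.
The best pure response is route A with expected payoff 6.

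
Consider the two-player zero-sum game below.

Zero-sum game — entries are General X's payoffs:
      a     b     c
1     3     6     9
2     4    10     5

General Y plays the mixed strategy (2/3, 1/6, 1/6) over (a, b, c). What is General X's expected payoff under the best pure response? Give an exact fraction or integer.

31/6

1: (3)·(2/3) + (6)·(1/6) + (9)·(1/6) = 9/2.
2: (4)·(2/3) + (10)·(1/6) + (5)·(1/6) = 31/6.
The best pure response is 2 with expected payoff 31/6.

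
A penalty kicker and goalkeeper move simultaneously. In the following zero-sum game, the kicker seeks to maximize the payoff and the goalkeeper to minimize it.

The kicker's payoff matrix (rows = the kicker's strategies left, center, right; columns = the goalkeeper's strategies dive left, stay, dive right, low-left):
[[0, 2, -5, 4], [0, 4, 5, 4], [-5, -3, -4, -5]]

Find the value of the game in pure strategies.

0

Row minima: -5, 0, -5 → the kicker's maximin is 0.
Column maxima: 0, 4, 5, 4 → the goalkeeper's minimax is 0.
They coincide at (center, dive left), so the value is 0.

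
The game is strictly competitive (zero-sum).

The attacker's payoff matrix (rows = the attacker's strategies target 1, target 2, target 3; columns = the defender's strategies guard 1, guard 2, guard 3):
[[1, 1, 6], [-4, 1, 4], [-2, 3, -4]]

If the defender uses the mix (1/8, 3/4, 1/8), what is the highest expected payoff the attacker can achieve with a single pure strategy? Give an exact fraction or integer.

13/8

target 1: (1)·(1/8) + (1)·(3/4) + (6)·(1/8) = 13/8.
target 2: (-4)·(1/8) + (1)·(3/4) + (4)·(1/8) = 3/4.
target 3: (-2)·(1/8) + (3)·(3/4) + (-4)·(1/8) = 3/2.
The best pure response is target 1 with expected payoff 13/8.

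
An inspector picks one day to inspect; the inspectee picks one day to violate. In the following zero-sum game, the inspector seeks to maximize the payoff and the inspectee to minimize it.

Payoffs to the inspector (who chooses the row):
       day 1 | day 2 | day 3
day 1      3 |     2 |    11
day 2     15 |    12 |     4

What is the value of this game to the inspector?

Column day 1 is strictly dominated by day 2 for the inspectee (it gives the inspector more in every row).
The remaining 2×2 game on (day 1, day 2) × (day 2, day 3) has no saddle point. Let the inspector play day 1 with probability p; indifference gives 2p + 12(1−p) = 11p + 4(1−p), so p = 8/17.
Similarly the inspectee's optimal q on day 2 is 7/17, and the value is 2·(7/17) + (11)·(10/17) = 124/17.

124/17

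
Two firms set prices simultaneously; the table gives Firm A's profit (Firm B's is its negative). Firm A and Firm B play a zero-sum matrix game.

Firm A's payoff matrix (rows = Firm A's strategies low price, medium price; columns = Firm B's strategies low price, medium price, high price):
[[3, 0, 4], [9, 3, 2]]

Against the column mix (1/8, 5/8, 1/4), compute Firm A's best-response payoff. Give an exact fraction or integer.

low price: (3)·(1/8) + (0)·(5/8) + (4)·(1/4) = 11/8.
medium price: (9)·(1/8) + (3)·(5/8) + (2)·(1/4) = 7/2.
The best pure response is medium price with expected payoff 7/2.

7/2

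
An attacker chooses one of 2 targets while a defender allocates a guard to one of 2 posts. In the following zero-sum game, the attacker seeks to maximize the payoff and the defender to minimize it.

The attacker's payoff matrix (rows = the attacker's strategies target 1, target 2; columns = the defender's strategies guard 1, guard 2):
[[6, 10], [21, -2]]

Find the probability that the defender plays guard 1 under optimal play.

Row minima are 6 and -2, so the attacker's maximin is 6; column maxima are 21 and 10, so the defender's minimax is 10. These differ, so the equilibrium is in mixed strategies.
Let the defender play guard 1 with probability q. The attacker is indifferent when 6q + 10(1−q) = 21q − 2(1−q), giving q = 4/9.

4/9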